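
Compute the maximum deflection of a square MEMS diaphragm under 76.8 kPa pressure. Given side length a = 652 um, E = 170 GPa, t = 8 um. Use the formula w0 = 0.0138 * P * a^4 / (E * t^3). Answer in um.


Step 1: Convert pressure to compatible units (E is in GPa, so P in GPa).
P = 76.8 kPa = 76.8e-6 GPa
Step 2: Compute numerator: 0.0138 * P * a^4.
a^4 = 652^4 = 180713410816
numerator = 0.0138 * 76.8e-6 * 180713410816 = 1.915273e+05
Step 3: Compute denominator: E * t^3 = 170 * 8^3 = 87040
Step 4: w0 = numerator / denominator = 1.915273e+05 / 87040 = 2.2005 um


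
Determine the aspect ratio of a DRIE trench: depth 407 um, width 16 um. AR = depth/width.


Step 1: AR = depth / width
Step 2: AR = 407 / 16
AR = 25.4


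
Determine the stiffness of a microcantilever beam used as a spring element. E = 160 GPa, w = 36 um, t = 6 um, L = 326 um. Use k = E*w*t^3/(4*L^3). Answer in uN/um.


Step 1: Convert E to consistent units (1 GPa = 1000 uN/um^2).
E = 160 GPa = 160000 uN/um^2
Step 2: Compute t^3 = 6^3 = 216
Step 3: Compute L^3 = 326^3 = 34645976
Step 4: k = 160000 * 36 * 216 / (4 * 34645976)
k = 8.9777 uN/um


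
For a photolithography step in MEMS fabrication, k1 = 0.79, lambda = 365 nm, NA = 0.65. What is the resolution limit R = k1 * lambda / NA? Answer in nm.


Step 1: Identify values: k1 = 0.79, lambda = 365 nm, NA = 0.65
Step 2: R = k1 * lambda / NA
R = 0.79 * 365 / 0.65
R = 443.6 nm


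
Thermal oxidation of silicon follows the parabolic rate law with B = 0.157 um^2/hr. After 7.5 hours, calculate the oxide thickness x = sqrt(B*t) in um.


Step 1: Compute B*t = 0.157 * 7.5 = 1.1775
Step 2: x = sqrt(1.1775)
x = 1.085 um


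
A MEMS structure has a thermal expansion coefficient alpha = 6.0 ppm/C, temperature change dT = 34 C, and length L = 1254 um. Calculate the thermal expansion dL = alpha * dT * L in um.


Step 1: Convert CTE: alpha = 6.0 ppm/C = 6.0e-6 /C
Step 2: dL = 6.0e-6 * 34 * 1254
dL = 0.2558 um


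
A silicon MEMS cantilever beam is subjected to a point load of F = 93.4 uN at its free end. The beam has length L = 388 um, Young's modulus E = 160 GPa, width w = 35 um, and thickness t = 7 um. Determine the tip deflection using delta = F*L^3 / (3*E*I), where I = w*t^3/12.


Step 1: Calculate the second moment of area.
I = w * t^3 / 12 = 35 * 7^3 / 12 = 1000.4167 um^4
Step 2: Convert E to consistent units (1 GPa = 1000 uN/um^2).
E = 160 GPa = 160000 uN/um^2
Step 3: Calculate tip deflection.
delta = F * L^3 / (3 * E * I)
delta = 93.4 * 388^3 / (3 * 160000 * 1000.4167)
delta = 11.3611 um


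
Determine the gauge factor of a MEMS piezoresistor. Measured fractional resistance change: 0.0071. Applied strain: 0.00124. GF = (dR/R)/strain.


Step 1: Identify values.
dR/R = 0.0071, strain = 0.00124
Step 2: GF = (dR/R) / strain = 0.0071 / 0.00124
GF = 5.7


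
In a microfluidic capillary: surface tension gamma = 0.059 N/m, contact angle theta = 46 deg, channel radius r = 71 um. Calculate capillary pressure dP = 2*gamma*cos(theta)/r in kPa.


Step 1: cos(46 deg) = 0.6947
Step 2: Convert r to m: r = 71e-6 m
Step 3: dP = 2 * 0.059 * 0.6947 / 71e-6 = 1154.6 Pa
Step 4: Convert Pa to kPa (divide by 1000).
dP = 1.15 kPa


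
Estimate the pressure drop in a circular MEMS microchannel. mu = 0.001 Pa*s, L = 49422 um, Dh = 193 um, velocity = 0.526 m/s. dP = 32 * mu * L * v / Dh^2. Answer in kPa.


Step 1: Convert to SI: L = 49422e-6 m, Dh = 193e-6 m
Step 2: dP = 32 * 0.001 * 49422e-6 * 0.526 / (193e-6)^2
Step 3: dP = 22332.71 Pa
Step 4: Convert to kPa: dP = 22.33 kPa


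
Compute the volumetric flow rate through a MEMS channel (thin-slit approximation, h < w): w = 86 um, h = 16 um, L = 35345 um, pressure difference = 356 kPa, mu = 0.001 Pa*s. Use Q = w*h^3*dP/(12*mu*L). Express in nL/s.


Step 1: Convert all dimensions to SI (meters).
w = 86e-6 m, h = 16e-6 m, L = 35345e-6 m, dP = 356e3 Pa
Step 2: Q = w * h^3 * dP / (12 * mu * L)
Q = 86e-6 * (16e-6)^3 * 356e3 / (12 * 0.001 * 35345e-6) = 2.9566449e-10 m^3/s
Step 3: Convert Q from m^3/s to nL/s (1 m^3 = 1e12 nL, so multiply by 1e12).
Q = 295.664 nL/s


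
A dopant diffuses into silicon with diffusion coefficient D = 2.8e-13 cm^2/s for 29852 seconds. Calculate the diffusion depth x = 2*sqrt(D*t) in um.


Step 1: Compute D*t = 2.8e-13 * 29852 = 8.35856e-09 cm^2
Step 2: sqrt(D*t) = 9.14252e-05 cm
Step 3: x = 2 * 9.14252e-05 cm = 1.828504e-04 cm
Step 4: Convert to um (1 cm = 1e4 um): x = 1.829 um


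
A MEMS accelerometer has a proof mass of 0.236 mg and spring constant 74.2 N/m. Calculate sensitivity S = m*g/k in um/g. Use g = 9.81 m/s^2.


Step 1: Convert mass: m = 0.236 mg = 2.36e-07 kg
Step 2: S = m * g / k = 2.36e-07 * 9.81 / 74.2
Step 3: S = 3.12e-08 m/g
Step 4: Convert to um/g: S = 0.031 um/g


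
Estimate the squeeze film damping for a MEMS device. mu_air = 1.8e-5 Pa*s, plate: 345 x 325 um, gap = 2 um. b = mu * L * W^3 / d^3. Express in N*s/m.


Step 1: Convert to SI.
L = 345e-6 m, W = 325e-6 m, d = 2e-6 m
Step 2: W^3 = (325e-6)^3 = 3.43e-11 m^3
Step 3: d^3 = (2e-6)^3 = 8.00e-18 m^3
Step 4: b = 1.8e-5 * 345e-6 * 3.43e-11 / 8.00e-18
b = 2.66e-02 N*s/m


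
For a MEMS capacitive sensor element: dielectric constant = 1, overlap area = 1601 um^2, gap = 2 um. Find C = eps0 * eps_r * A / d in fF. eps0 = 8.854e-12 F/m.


Step 1: Convert area to m^2: A = 1601e-12 m^2
Step 2: Convert gap to m: d = 2e-6 m
Step 3: C = eps0 * eps_r * A / d
C = 8.854e-12 * 1 * 1601e-12 / 2e-6
Step 4: Convert to fF (multiply by 1e15).
C = 7.09 fF


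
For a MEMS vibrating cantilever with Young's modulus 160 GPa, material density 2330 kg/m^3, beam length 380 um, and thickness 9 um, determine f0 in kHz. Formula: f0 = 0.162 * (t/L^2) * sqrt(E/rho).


Step 1: Convert units to SI.
t_SI = 9e-6 m, L_SI = 380e-6 m
Step 2: Calculate sqrt(E/rho).
sqrt(160e9 / 2330) = 8286.71 m/s
Step 3: Compute f0.
f0 = 0.162 * 9e-6 / (380e-6)^2 * 8286.71 = 83670.5 Hz = 83.67 kHz


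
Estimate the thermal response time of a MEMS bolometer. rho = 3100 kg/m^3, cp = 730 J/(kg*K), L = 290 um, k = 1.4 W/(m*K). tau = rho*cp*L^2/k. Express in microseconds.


Step 1: Convert L to m: L = 290e-6 m
Step 2: L^2 = (290e-6)^2 = 8.41e-08 m^2
Step 3: tau = 3100 * 730 * 8.41e-08 / 1.4 = 1.3594164286e-01 s
Step 4: Convert to microseconds (multiply by 1e6).
tau = 135941.643 us


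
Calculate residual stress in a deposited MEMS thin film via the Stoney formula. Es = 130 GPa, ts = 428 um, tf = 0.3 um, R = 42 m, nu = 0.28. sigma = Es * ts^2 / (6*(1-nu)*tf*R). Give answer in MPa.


Step 1: Compute numerator: Es * ts^2 = 130 * 428^2 = 23813920 (GPa*um^2)
Step 2: Compute denominator (R in um): 6*(1-nu)*tf*R = 6*0.72*0.3*42e6 = 54432000.0 (um^2)
Step 3: sigma (GPa) = 23813920 / 54432000.0 = 4.37499e-01 GPa
Step 4: Convert to MPa (x1000): sigma = 437.5 MPa


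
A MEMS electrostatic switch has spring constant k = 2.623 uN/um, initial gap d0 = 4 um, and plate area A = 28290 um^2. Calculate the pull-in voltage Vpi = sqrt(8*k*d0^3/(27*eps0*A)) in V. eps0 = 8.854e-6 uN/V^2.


Step 1: Compute numerator: 8 * k * d0^3 = 8 * 2.623 * 4^3 = 1342.976
Step 2: Compute denominator: 27 * eps0 * A = 27 * 8.854e-6 * 28290 = 6.762951
Step 3: Vpi = sqrt(1342.976 / 6.762951)
Vpi = 14.09 V


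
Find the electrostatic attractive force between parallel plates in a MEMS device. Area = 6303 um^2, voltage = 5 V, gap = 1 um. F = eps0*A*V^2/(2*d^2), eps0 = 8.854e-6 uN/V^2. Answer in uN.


Step 1: Identify parameters.
eps0 = 8.854e-6 uN/V^2, A = 6303 um^2, V = 5 V, d = 1 um
Step 2: Compute V^2 = 5^2 = 25
Step 3: Compute d^2 = 1^2 = 1
Step 4: F = 0.5 * 8.854e-6 * 6303 * 25 / 1
F = 0.698 uN


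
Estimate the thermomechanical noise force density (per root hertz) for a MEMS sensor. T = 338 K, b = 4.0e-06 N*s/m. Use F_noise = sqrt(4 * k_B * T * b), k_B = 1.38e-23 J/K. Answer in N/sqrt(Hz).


Step 1: Compute 4 * k_B * T * b
= 4 * 1.38e-23 * 338 * 4.0e-06
= 7.4630e-26 N^2/Hz
Step 2: F_noise = sqrt(7.4630e-26)
F_noise = 2.73e-13 N/sqrt(Hz)


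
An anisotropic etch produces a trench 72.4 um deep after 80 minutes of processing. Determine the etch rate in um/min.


Step 1: Etch rate = depth / time
Step 2: rate = 72.4 / 80
rate = 0.905 um/min


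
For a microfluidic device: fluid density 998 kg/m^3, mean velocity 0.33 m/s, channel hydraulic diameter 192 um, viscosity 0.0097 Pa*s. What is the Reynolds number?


Step 1: Convert Dh to meters: Dh = 192e-6 m
Step 2: Re = rho * v * Dh / mu
Re = 998 * 0.33 * 192e-6 / 0.0097
Re = 6.519


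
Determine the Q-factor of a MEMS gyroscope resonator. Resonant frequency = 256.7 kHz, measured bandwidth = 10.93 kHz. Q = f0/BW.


Step 1: Q = f0 / bandwidth
Step 2: Q = 256.7 / 10.93
Q = 23.5


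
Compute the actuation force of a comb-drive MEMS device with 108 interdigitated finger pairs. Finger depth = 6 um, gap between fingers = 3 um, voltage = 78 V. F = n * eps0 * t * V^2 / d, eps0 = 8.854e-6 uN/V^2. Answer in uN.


Step 1: Parameters: n=108, eps0=8.854e-6 uN/V^2, t=6 um, V=78 V, d=3 um
Step 2: V^2 = 6084
Step 3: F = 108 * 8.854e-6 * 6 * 6084 / 3
F = 11.635 uN


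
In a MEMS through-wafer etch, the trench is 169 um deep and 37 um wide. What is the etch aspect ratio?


Step 1: AR = depth / width
Step 2: AR = 169 / 37
AR = 4.6


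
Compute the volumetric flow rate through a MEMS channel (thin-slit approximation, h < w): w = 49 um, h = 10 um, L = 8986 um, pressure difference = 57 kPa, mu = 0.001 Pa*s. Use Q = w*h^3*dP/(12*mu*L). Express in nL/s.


Step 1: Convert all dimensions to SI (meters).
w = 49e-6 m, h = 10e-6 m, L = 8986e-6 m, dP = 57e3 Pa
Step 2: Q = w * h^3 * dP / (12 * mu * L)
Q = 49e-6 * (10e-6)^3 * 57e3 / (12 * 0.001 * 8986e-6) = 2.59014e-11 m^3/s
Step 3: Convert Q from m^3/s to nL/s (1 m^3 = 1e12 nL, so multiply by 1e12).
Q = 25.901 nL/s


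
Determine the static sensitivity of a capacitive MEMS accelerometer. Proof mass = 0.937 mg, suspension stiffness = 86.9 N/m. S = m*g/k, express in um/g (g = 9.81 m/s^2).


Step 1: Convert mass: m = 0.937 mg = 9.37e-07 kg
Step 2: S = m * g / k = 9.37e-07 * 9.81 / 86.9
Step 3: S = 1.06e-07 m/g
Step 4: Convert to um/g: S = 0.106 um/g


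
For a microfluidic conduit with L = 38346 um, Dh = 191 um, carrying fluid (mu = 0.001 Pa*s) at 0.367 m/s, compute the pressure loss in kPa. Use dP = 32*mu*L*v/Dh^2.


Step 1: Convert to SI: L = 38346e-6 m, Dh = 191e-6 m
Step 2: dP = 32 * 0.001 * 38346e-6 * 0.367 / (191e-6)^2
Step 3: dP = 12344.38 Pa
Step 4: Convert to kPa: dP = 12.34 kPa


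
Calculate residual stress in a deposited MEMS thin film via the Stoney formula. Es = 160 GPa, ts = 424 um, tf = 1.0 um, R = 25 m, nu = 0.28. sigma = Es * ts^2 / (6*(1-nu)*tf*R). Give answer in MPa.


Step 1: Compute numerator: Es * ts^2 = 160 * 424^2 = 28764160 (GPa*um^2)
Step 2: Compute denominator (R in um): 6*(1-nu)*tf*R = 6*0.72*1.0*25e6 = 108000000.0 (um^2)
Step 3: sigma (GPa) = 28764160 / 108000000.0 = 2.66335e-01 GPa
Step 4: Convert to MPa (x1000): sigma = 266.3 MPa


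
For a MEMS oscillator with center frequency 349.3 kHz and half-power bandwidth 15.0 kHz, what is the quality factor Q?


Step 1: Q = f0 / bandwidth
Step 2: Q = 349.3 / 15.0
Q = 23.3


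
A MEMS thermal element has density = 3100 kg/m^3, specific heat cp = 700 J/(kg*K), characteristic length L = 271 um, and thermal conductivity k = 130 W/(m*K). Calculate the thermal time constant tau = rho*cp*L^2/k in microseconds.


Step 1: Convert L to m: L = 271e-6 m
Step 2: L^2 = (271e-6)^2 = 7.3441e-08 m^2
Step 3: tau = 3100 * 700 * 7.3441e-08 / 130 = 1.2259e-03 s
Step 4: Convert to microseconds (multiply by 1e6).
tau = 1225.9 us


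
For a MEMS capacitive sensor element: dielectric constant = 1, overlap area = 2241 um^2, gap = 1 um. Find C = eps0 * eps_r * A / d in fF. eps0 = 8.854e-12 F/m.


Step 1: Convert area to m^2: A = 2241e-12 m^2
Step 2: Convert gap to m: d = 1e-6 m
Step 3: C = eps0 * eps_r * A / d
C = 8.854e-12 * 1 * 2241e-12 / 1e-6
Step 4: Convert to fF (multiply by 1e15).
C = 19.84 fF


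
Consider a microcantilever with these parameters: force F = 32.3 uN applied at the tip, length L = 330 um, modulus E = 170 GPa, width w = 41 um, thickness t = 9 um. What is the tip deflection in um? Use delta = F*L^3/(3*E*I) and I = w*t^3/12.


Step 1: Calculate the second moment of area.
I = w * t^3 / 12 = 41 * 9^3 / 12 = 2490.75 um^4
Step 2: Convert E to consistent units (1 GPa = 1000 uN/um^2).
E = 170 GPa = 170000 uN/um^2
Step 3: Calculate tip deflection.
delta = F * L^3 / (3 * E * I)
delta = 32.3 * 330^3 / (3 * 170000 * 2490.75)
delta = 0.9138 um


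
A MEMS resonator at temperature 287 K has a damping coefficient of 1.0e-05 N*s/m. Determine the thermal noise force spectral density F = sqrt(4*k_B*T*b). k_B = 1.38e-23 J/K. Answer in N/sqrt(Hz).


Step 1: Compute 4 * k_B * T * b
= 4 * 1.38e-23 * 287 * 1.0e-05
= 1.5842e-25 N^2/Hz
Step 2: F_noise = sqrt(1.5842e-25)
F_noise = 3.98e-13 N/sqrt(Hz)


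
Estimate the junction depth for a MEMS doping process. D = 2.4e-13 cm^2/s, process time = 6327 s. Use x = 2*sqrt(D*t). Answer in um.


Step 1: Compute D*t = 2.4e-13 * 6327 = 1.51848e-09 cm^2
Step 2: sqrt(D*t) = 3.8968e-05 cm
Step 3: x = 2 * 3.8968e-05 cm = 7.7936e-05 cm
Step 4: Convert to um (1 cm = 1e4 um): x = 0.779 um


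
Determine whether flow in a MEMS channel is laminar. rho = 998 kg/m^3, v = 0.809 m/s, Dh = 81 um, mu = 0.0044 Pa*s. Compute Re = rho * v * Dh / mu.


Step 1: Convert Dh to meters: Dh = 81e-6 m
Step 2: Re = rho * v * Dh / mu
Re = 998 * 0.809 * 81e-6 / 0.0044
Re = 14.863
Since Re = 14.863 is below ~2300, the flow is laminar.


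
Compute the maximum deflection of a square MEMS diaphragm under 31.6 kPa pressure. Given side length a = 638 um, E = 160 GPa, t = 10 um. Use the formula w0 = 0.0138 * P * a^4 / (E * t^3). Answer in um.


Step 1: Convert pressure to compatible units (E is in GPa, so P in GPa).
P = 31.6 kPa = 31.6e-6 GPa
Step 2: Compute numerator: 0.0138 * P * a^4.
a^4 = 638^4 = 165684817936
numerator = 0.0138 * 31.6e-6 * 165684817936 = 7.22518e+04
Step 3: Compute denominator: E * t^3 = 160 * 10^3 = 160000
Step 4: w0 = numerator / denominator = 7.22518e+04 / 160000 = 0.4516 um


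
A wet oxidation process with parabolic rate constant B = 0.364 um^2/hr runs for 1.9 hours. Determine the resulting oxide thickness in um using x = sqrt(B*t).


Step 1: Compute B*t = 0.364 * 1.9 = 0.6916
Step 2: x = sqrt(0.6916)
x = 0.832 um


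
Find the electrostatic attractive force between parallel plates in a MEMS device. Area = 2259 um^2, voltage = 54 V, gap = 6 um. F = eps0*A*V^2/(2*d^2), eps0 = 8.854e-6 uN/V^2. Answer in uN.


Step 1: Identify parameters.
eps0 = 8.854e-6 uN/V^2, A = 2259 um^2, V = 54 V, d = 6 um
Step 2: Compute V^2 = 54^2 = 2916
Step 3: Compute d^2 = 6^2 = 36
Step 4: F = 0.5 * 8.854e-6 * 2259 * 2916 / 36
F = 0.81 uN


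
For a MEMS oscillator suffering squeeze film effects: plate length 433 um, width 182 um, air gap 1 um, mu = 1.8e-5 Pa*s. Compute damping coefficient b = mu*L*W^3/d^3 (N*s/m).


Step 1: Convert to SI.
L = 433e-6 m, W = 182e-6 m, d = 1e-6 m
Step 2: W^3 = (182e-6)^3 = 6.03e-12 m^3
Step 3: d^3 = (1e-6)^3 = 1.00e-18 m^3
Step 4: b = 1.8e-5 * 433e-6 * 6.03e-12 / 1.00e-18
b = 4.70e-02 N*s/m


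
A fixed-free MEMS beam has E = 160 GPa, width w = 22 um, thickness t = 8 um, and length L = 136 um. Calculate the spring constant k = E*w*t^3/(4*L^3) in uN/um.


Step 1: Convert E to consistent units (1 GPa = 1000 uN/um^2).
E = 160 GPa = 160000 uN/um^2
Step 2: Compute t^3 = 8^3 = 512
Step 3: Compute L^3 = 136^3 = 2515456
Step 4: k = 160000 * 22 * 512 / (4 * 2515456)
k = 179.1166 uN/um


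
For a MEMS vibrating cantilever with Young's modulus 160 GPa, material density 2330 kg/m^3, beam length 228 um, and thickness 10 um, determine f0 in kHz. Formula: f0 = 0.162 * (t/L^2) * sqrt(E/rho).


Step 1: Convert units to SI.
t_SI = 10e-6 m, L_SI = 228e-6 m
Step 2: Calculate sqrt(E/rho).
sqrt(160e9 / 2330) = 8286.71 m/s
Step 3: Compute f0.
f0 = 0.162 * 10e-6 / (228e-6)^2 * 8286.71 = 258242.3 Hz = 258.24 kHz


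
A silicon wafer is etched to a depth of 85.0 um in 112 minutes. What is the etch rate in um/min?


Step 1: Etch rate = depth / time
Step 2: rate = 85.0 / 112
rate = 0.759 um/min


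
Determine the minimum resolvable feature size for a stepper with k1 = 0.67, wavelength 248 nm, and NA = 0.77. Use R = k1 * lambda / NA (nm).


Step 1: Identify values: k1 = 0.67, lambda = 248 nm, NA = 0.77
Step 2: R = k1 * lambda / NA
R = 0.67 * 248 / 0.77
R = 215.8 nm


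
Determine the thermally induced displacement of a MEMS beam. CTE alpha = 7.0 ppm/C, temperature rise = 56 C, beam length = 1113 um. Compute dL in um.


Step 1: Convert CTE: alpha = 7.0 ppm/C = 7.0e-6 /C
Step 2: dL = 7.0e-6 * 56 * 1113
dL = 0.4363 um


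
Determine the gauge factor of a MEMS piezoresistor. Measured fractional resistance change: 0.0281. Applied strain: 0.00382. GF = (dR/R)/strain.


Step 1: Identify values.
dR/R = 0.0281, strain = 0.00382
Step 2: GF = (dR/R) / strain = 0.0281 / 0.00382
GF = 7.4


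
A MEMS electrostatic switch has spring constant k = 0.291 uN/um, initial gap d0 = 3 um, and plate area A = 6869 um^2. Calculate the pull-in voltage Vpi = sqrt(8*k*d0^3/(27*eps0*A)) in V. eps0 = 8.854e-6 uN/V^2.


Step 1: Compute numerator: 8 * k * d0^3 = 8 * 0.291 * 3^3 = 62.856
Step 2: Compute denominator: 27 * eps0 * A = 27 * 8.854e-6 * 6869 = 1.642089
Step 3: Vpi = sqrt(62.856 / 1.642089)
Vpi = 6.19 V


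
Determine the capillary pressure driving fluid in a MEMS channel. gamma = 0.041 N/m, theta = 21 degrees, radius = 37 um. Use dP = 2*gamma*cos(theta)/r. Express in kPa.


Step 1: cos(21 deg) = 0.9336
Step 2: Convert r to m: r = 37e-6 m
Step 3: dP = 2 * 0.041 * 0.9336 / 37e-6 = 2069.1 Pa
Step 4: Convert Pa to kPa (divide by 1000).
dP = 2.07 kPa


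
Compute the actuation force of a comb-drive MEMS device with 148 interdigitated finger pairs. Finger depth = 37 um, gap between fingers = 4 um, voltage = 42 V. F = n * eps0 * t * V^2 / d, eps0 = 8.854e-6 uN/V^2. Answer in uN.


Step 1: Parameters: n=148, eps0=8.854e-6 uN/V^2, t=37 um, V=42 V, d=4 um
Step 2: V^2 = 1764
Step 3: F = 148 * 8.854e-6 * 37 * 1764 / 4
F = 21.382 uN


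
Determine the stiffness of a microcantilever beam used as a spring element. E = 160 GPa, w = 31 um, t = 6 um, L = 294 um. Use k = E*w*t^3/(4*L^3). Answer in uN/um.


Step 1: Convert E to consistent units (1 GPa = 1000 uN/um^2).
E = 160 GPa = 160000 uN/um^2
Step 2: Compute t^3 = 6^3 = 216
Step 3: Compute L^3 = 294^3 = 25412184
Step 4: k = 160000 * 31 * 216 / (4 * 25412184)
k = 10.5398 uN/um


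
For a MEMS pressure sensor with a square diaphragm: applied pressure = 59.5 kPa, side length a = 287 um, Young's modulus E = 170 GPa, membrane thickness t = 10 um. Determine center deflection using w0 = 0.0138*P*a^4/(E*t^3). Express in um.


Step 1: Convert pressure to compatible units (E is in GPa, so P in GPa).
P = 59.5 kPa = 59.5e-6 GPa
Step 2: Compute numerator: 0.0138 * P * a^4.
a^4 = 287^4 = 6784652161
numerator = 0.0138 * 59.5e-6 * 6784652161 = 5.5709e+03
Step 3: Compute denominator: E * t^3 = 170 * 10^3 = 170000
Step 4: w0 = numerator / denominator = 5.5709e+03 / 170000 = 0.0328 um


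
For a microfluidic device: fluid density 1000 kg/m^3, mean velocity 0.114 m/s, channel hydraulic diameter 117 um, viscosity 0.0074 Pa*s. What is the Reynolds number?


Step 1: Convert Dh to meters: Dh = 117e-6 m
Step 2: Re = rho * v * Dh / mu
Re = 1000 * 0.114 * 117e-6 / 0.0074
Re = 1.802


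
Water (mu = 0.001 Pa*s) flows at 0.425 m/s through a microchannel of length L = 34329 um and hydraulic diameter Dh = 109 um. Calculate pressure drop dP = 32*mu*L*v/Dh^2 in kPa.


Step 1: Convert to SI: L = 34329e-6 m, Dh = 109e-6 m
Step 2: dP = 32 * 0.001 * 34329e-6 * 0.425 / (109e-6)^2
Step 3: dP = 39295.88 Pa
Step 4: Convert to kPa: dP = 39.3 kPa


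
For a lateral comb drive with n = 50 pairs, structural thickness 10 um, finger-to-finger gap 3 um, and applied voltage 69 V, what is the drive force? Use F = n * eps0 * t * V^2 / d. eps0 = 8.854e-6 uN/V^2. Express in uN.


Step 1: Parameters: n=50, eps0=8.854e-6 uN/V^2, t=10 um, V=69 V, d=3 um
Step 2: V^2 = 4761
Step 3: F = 50 * 8.854e-6 * 10 * 4761 / 3
F = 7.026 uN


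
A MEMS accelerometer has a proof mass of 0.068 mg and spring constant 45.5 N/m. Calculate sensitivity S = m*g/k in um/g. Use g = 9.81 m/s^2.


Step 1: Convert mass: m = 0.068 mg = 6.80e-08 kg
Step 2: S = m * g / k = 6.80e-08 * 9.81 / 45.5
Step 3: S = 1.47e-08 m/g
Step 4: Convert to um/g: S = 0.015 um/g


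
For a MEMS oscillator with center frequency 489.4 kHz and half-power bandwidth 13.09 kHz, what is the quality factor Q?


Step 1: Q = f0 / bandwidth
Step 2: Q = 489.4 / 13.09
Q = 37.4


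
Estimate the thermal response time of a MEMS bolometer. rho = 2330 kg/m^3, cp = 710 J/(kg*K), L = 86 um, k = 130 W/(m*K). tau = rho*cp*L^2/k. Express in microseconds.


Step 1: Convert L to m: L = 86e-6 m
Step 2: L^2 = (86e-6)^2 = 7.396e-09 m^2
Step 3: tau = 2330 * 710 * 7.396e-09 / 130 = 9.411694e-05 s
Step 4: Convert to microseconds (multiply by 1e6).
tau = 94.117 us


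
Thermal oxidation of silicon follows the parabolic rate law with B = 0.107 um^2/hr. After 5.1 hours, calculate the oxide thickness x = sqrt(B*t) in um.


Step 1: Compute B*t = 0.107 * 5.1 = 0.5457
Step 2: x = sqrt(0.5457)
x = 0.739 um


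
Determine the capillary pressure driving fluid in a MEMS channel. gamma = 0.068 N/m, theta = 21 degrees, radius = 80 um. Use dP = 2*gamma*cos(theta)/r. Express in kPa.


Step 1: cos(21 deg) = 0.9336
Step 2: Convert r to m: r = 80e-6 m
Step 3: dP = 2 * 0.068 * 0.9336 / 80e-6 = 1587.1 Pa
Step 4: Convert Pa to kPa (divide by 1000).
dP = 1.59 kPa


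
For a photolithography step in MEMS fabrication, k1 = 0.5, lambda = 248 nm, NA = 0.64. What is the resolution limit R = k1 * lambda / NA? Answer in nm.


Step 1: Identify values: k1 = 0.5, lambda = 248 nm, NA = 0.64
Step 2: R = k1 * lambda / NA
R = 0.5 * 248 / 0.64
R = 193.8 nm


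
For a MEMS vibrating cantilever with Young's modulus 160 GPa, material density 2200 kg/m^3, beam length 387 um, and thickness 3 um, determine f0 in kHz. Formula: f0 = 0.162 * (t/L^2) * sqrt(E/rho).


Step 1: Convert units to SI.
t_SI = 3e-6 m, L_SI = 387e-6 m
Step 2: Calculate sqrt(E/rho).
sqrt(160e9 / 2200) = 8528.03 m/s
Step 3: Compute f0.
f0 = 0.162 * 3e-6 / (387e-6)^2 * 8528.03 = 27673.4 Hz = 27.67 kHz


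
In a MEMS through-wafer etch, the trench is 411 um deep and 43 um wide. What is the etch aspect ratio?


Step 1: AR = depth / width
Step 2: AR = 411 / 43
AR = 9.6


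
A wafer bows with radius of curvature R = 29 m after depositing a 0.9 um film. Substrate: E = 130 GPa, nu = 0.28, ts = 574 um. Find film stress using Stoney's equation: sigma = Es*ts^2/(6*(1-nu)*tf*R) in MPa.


Step 1: Compute numerator: Es * ts^2 = 130 * 574^2 = 42831880 (GPa*um^2)
Step 2: Compute denominator (R in um): 6*(1-nu)*tf*R = 6*0.72*0.9*29e6 = 112752000.0 (um^2)
Step 3: sigma (GPa) = 42831880 / 112752000.0 = 3.79877e-01 GPa
Step 4: Convert to MPa (x1000): sigma = 379.9 MPa


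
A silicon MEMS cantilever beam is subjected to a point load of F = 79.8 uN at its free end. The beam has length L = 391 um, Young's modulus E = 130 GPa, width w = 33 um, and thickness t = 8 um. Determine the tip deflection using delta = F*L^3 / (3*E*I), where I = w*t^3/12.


Step 1: Calculate the second moment of area.
I = w * t^3 / 12 = 33 * 8^3 / 12 = 1408.0 um^4
Step 2: Convert E to consistent units (1 GPa = 1000 uN/um^2).
E = 130 GPa = 130000 uN/um^2
Step 3: Calculate tip deflection.
delta = F * L^3 / (3 * E * I)
delta = 79.8 * 391^3 / (3 * 130000 * 1408.0)
delta = 8.6869 um


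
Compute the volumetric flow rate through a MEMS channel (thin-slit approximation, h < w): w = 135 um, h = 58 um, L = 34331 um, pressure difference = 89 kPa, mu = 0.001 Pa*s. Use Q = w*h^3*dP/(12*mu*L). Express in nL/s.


Step 1: Convert all dimensions to SI (meters).
w = 135e-6 m, h = 58e-6 m, L = 34331e-6 m, dP = 89e3 Pa
Step 2: Q = w * h^3 * dP / (12 * mu * L)
Q = 135e-6 * (58e-6)^3 * 89e3 / (12 * 0.001 * 34331e-6) = 5.6903641e-09 m^3/s
Step 3: Convert Q from m^3/s to nL/s (1 m^3 = 1e12 nL, so multiply by 1e12).
Q = 5690.364 nL/s


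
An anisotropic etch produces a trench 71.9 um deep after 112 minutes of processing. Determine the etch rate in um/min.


Step 1: Etch rate = depth / time
Step 2: rate = 71.9 / 112
rate = 0.642 um/min


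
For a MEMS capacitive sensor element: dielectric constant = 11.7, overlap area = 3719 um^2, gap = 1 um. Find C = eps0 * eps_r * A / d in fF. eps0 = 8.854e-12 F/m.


Step 1: Convert area to m^2: A = 3719e-12 m^2
Step 2: Convert gap to m: d = 1e-6 m
Step 3: C = eps0 * eps_r * A / d
C = 8.854e-12 * 11.7 * 3719e-12 / 1e-6
Step 4: Convert to fF (multiply by 1e15).
C = 385.26 fF


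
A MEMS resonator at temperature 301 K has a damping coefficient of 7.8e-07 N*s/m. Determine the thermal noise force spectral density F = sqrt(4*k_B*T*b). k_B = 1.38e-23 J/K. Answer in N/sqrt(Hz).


Step 1: Compute 4 * k_B * T * b
= 4 * 1.38e-23 * 301 * 7.8e-07
= 1.2960e-26 N^2/Hz
Step 2: F_noise = sqrt(1.2960e-26)
F_noise = 1.14e-13 N/sqrt(Hz)


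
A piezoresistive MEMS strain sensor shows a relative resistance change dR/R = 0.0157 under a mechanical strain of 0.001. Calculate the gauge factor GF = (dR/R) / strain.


Step 1: Identify values.
dR/R = 0.0157, strain = 0.001
Step 2: GF = (dR/R) / strain = 0.0157 / 0.001
GF = 15.7


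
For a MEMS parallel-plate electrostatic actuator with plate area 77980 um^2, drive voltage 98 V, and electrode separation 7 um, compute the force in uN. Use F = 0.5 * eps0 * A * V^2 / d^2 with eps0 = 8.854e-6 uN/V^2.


Step 1: Identify parameters.
eps0 = 8.854e-6 uN/V^2, A = 77980 um^2, V = 98 V, d = 7 um
Step 2: Compute V^2 = 98^2 = 9604
Step 3: Compute d^2 = 7^2 = 49
Step 4: F = 0.5 * 8.854e-6 * 77980 * 9604 / 49
F = 67.663 uN


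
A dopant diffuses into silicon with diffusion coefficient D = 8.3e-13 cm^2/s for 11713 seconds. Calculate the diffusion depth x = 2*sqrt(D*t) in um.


Step 1: Compute D*t = 8.3e-13 * 11713 = 9.72179e-09 cm^2
Step 2: sqrt(D*t) = 9.85991e-05 cm
Step 3: x = 2 * 9.85991e-05 cm = 1.971982e-04 cm
Step 4: Convert to um (1 cm = 1e4 um): x = 1.972 um


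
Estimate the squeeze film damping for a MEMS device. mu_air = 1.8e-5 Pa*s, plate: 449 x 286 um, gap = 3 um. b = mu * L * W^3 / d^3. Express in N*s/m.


Step 1: Convert to SI.
L = 449e-6 m, W = 286e-6 m, d = 3e-6 m
Step 2: W^3 = (286e-6)^3 = 2.34e-11 m^3
Step 3: d^3 = (3e-6)^3 = 2.70e-17 m^3
Step 4: b = 1.8e-5 * 449e-6 * 2.34e-11 / 2.70e-17
b = 7.00e-03 N*s/m


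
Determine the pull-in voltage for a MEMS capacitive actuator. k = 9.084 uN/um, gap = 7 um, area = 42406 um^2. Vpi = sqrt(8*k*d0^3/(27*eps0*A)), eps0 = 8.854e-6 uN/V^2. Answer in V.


Step 1: Compute numerator: 8 * k * d0^3 = 8 * 9.084 * 7^3 = 24926.496
Step 2: Compute denominator: 27 * eps0 * A = 27 * 8.854e-6 * 42406 = 10.137494
Step 3: Vpi = sqrt(24926.496 / 10.137494)
Vpi = 49.59 V


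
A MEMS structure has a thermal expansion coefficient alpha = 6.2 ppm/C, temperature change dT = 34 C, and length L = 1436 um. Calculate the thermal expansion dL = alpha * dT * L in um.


Step 1: Convert CTE: alpha = 6.2 ppm/C = 6.2e-6 /C
Step 2: dL = 6.2e-6 * 34 * 1436
dL = 0.3027 um


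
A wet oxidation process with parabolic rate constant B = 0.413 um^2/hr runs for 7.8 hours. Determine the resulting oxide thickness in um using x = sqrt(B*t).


Step 1: Compute B*t = 0.413 * 7.8 = 3.2214
Step 2: x = sqrt(3.2214)
x = 1.795 um


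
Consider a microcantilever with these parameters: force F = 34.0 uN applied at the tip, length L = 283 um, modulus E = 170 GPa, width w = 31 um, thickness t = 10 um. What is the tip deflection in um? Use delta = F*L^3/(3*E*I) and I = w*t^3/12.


Step 1: Calculate the second moment of area.
I = w * t^3 / 12 = 31 * 10^3 / 12 = 2583.3333 um^4
Step 2: Convert E to consistent units (1 GPa = 1000 uN/um^2).
E = 170 GPa = 170000 uN/um^2
Step 3: Calculate tip deflection.
delta = F * L^3 / (3 * E * I)
delta = 34.0 * 283^3 / (3 * 170000 * 2583.3333)
delta = 0.5849 um


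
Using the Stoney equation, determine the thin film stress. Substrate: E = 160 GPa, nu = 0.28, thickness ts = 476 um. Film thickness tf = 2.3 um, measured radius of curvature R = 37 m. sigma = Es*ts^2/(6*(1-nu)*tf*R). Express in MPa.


Step 1: Compute numerator: Es * ts^2 = 160 * 476^2 = 36252160 (GPa*um^2)
Step 2: Compute denominator (R in um): 6*(1-nu)*tf*R = 6*0.72*2.3*37e6 = 367632000.0 (um^2)
Step 3: sigma (GPa) = 36252160 / 367632000.0 = 9.861e-02 GPa
Step 4: Convert to MPa (x1000): sigma = 98.6 MPa


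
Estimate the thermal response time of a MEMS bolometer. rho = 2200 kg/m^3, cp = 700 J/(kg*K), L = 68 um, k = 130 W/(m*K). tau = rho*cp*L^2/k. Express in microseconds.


Step 1: Convert L to m: L = 68e-6 m
Step 2: L^2 = (68e-6)^2 = 4.624e-09 m^2
Step 3: tau = 2200 * 700 * 4.624e-09 / 130 = 5.477662e-05 s
Step 4: Convert to microseconds (multiply by 1e6).
tau = 54.777 us


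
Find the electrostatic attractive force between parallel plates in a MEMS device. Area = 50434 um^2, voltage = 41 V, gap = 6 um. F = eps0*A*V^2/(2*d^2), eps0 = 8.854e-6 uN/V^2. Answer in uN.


Step 1: Identify parameters.
eps0 = 8.854e-6 uN/V^2, A = 50434 um^2, V = 41 V, d = 6 um
Step 2: Compute V^2 = 41^2 = 1681
Step 3: Compute d^2 = 6^2 = 36
Step 4: F = 0.5 * 8.854e-6 * 50434 * 1681 / 36
F = 10.426 uN


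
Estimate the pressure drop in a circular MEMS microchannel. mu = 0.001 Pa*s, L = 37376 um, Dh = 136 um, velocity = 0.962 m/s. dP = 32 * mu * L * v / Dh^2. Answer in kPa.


Step 1: Convert to SI: L = 37376e-6 m, Dh = 136e-6 m
Step 2: dP = 32 * 0.001 * 37376e-6 * 0.962 / (136e-6)^2
Step 3: dP = 62207.11 Pa
Step 4: Convert to kPa: dP = 62.21 kPa


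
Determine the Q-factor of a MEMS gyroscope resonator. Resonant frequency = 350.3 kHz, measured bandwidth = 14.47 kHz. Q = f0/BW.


Step 1: Q = f0 / bandwidth
Step 2: Q = 350.3 / 14.47
Q = 24.2


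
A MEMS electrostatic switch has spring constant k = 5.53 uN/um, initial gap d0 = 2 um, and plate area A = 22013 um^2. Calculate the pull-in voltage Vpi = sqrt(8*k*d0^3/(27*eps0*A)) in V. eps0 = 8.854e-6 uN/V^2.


Step 1: Compute numerator: 8 * k * d0^3 = 8 * 5.53 * 2^3 = 353.92
Step 2: Compute denominator: 27 * eps0 * A = 27 * 8.854e-6 * 22013 = 5.262384
Step 3: Vpi = sqrt(353.92 / 5.262384)
Vpi = 8.2 V


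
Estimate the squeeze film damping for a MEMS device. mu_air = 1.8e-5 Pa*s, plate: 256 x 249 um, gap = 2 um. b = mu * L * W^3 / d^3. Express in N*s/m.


Step 1: Convert to SI.
L = 256e-6 m, W = 249e-6 m, d = 2e-6 m
Step 2: W^3 = (249e-6)^3 = 1.54e-11 m^3
Step 3: d^3 = (2e-6)^3 = 8.00e-18 m^3
Step 4: b = 1.8e-5 * 256e-6 * 1.54e-11 / 8.00e-18
b = 8.89e-03 N*s/m


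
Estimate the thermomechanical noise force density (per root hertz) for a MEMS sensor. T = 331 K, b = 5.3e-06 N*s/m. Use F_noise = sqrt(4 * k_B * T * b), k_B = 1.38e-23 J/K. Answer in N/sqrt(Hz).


Step 1: Compute 4 * k_B * T * b
= 4 * 1.38e-23 * 331 * 5.3e-06
= 9.6837e-26 N^2/Hz
Step 2: F_noise = sqrt(9.6837e-26)
F_noise = 3.11e-13 N/sqrt(Hz)


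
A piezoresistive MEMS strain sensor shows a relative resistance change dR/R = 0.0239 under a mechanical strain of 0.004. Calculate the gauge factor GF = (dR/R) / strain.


Step 1: Identify values.
dR/R = 0.0239, strain = 0.004
Step 2: GF = (dR/R) / strain = 0.0239 / 0.004
GF = 6.0


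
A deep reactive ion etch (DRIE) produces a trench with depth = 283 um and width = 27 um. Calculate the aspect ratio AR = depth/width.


Step 1: AR = depth / width
Step 2: AR = 283 / 27
AR = 10.5


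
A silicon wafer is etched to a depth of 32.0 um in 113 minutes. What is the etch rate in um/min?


Step 1: Etch rate = depth / time
Step 2: rate = 32.0 / 113
rate = 0.283 um/min


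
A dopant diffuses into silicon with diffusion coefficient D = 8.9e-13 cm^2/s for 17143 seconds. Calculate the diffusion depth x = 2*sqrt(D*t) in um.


Step 1: Compute D*t = 8.9e-13 * 17143 = 1.525727e-08 cm^2
Step 2: sqrt(D*t) = 1.2352e-04 cm
Step 3: x = 2 * 1.2352e-04 cm = 2.4704e-04 cm
Step 4: Convert to um (1 cm = 1e4 um): x = 2.47 um


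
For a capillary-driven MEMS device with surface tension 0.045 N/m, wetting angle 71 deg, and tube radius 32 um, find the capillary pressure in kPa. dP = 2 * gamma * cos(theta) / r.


Step 1: cos(71 deg) = 0.3256
Step 2: Convert r to m: r = 32e-6 m
Step 3: dP = 2 * 0.045 * 0.3256 / 32e-6 = 915.8 Pa
Step 4: Convert Pa to kPa (divide by 1000).
dP = 0.92 kPa


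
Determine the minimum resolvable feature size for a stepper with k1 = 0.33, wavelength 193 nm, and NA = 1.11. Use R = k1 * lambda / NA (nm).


Step 1: Identify values: k1 = 0.33, lambda = 193 nm, NA = 1.11
Step 2: R = k1 * lambda / NA
R = 0.33 * 193 / 1.11
R = 57.4 nm


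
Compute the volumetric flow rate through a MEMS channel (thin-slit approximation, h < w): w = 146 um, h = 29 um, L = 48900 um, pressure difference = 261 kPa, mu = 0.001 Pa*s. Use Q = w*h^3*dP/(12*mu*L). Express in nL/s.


Step 1: Convert all dimensions to SI (meters).
w = 146e-6 m, h = 29e-6 m, L = 48900e-6 m, dP = 261e3 Pa
Step 2: Q = w * h^3 * dP / (12 * mu * L)
Q = 146e-6 * (29e-6)^3 * 261e3 / (12 * 0.001 * 48900e-6) = 1.58378874e-09 m^3/s
Step 3: Convert Q from m^3/s to nL/s (1 m^3 = 1e12 nL, so multiply by 1e12).
Q = 1583.789 nL/s


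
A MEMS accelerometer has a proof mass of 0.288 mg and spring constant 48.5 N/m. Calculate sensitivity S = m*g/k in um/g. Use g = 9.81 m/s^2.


Step 1: Convert mass: m = 0.288 mg = 2.88e-07 kg
Step 2: S = m * g / k = 2.88e-07 * 9.81 / 48.5
Step 3: S = 5.83e-08 m/g
Step 4: Convert to um/g: S = 0.058 um/g


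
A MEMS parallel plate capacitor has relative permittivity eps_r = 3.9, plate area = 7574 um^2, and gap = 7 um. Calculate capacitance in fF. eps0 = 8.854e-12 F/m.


Step 1: Convert area to m^2: A = 7574e-12 m^2
Step 2: Convert gap to m: d = 7e-6 m
Step 3: C = eps0 * eps_r * A / d
C = 8.854e-12 * 3.9 * 7574e-12 / 7e-6
Step 4: Convert to fF (multiply by 1e15).
C = 37.36 fF


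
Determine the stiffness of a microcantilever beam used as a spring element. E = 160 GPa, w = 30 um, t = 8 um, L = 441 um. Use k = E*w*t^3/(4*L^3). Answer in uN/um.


Step 1: Convert E to consistent units (1 GPa = 1000 uN/um^2).
E = 160 GPa = 160000 uN/um^2
Step 2: Compute t^3 = 8^3 = 512
Step 3: Compute L^3 = 441^3 = 85766121
Step 4: k = 160000 * 30 * 512 / (4 * 85766121)
k = 7.1637 uN/um


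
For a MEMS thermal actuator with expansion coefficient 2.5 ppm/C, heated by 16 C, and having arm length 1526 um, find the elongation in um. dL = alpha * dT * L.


Step 1: Convert CTE: alpha = 2.5 ppm/C = 2.5e-6 /C
Step 2: dL = 2.5e-6 * 16 * 1526
dL = 0.061 um


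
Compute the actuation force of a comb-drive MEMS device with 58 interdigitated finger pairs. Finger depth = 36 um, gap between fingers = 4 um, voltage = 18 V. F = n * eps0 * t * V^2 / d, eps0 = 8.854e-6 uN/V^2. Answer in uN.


Step 1: Parameters: n=58, eps0=8.854e-6 uN/V^2, t=36 um, V=18 V, d=4 um
Step 2: V^2 = 324
Step 3: F = 58 * 8.854e-6 * 36 * 324 / 4
F = 1.497 uN


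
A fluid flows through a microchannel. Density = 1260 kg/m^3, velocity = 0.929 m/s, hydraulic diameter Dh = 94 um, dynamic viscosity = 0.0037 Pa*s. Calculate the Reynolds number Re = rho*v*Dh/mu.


Step 1: Convert Dh to meters: Dh = 94e-6 m
Step 2: Re = rho * v * Dh / mu
Re = 1260 * 0.929 * 94e-6 / 0.0037
Re = 29.738


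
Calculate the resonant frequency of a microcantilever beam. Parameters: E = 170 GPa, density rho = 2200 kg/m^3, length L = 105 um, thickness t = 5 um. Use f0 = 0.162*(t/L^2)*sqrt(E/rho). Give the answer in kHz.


Step 1: Convert units to SI.
t_SI = 5e-6 m, L_SI = 105e-6 m
Step 2: Calculate sqrt(E/rho).
sqrt(170e9 / 2200) = 8790.49 m/s
Step 3: Compute f0.
f0 = 0.162 * 5e-6 / (105e-6)^2 * 8790.49 = 645831.9 Hz = 645.83 kHz


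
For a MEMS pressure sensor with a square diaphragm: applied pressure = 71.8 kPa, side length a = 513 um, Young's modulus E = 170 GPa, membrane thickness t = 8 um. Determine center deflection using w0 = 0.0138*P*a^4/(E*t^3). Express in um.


Step 1: Convert pressure to compatible units (E is in GPa, so P in GPa).
P = 71.8 kPa = 71.8e-6 GPa
Step 2: Compute numerator: 0.0138 * P * a^4.
a^4 = 513^4 = 69257922561
numerator = 0.0138 * 71.8e-6 * 69257922561 = 6.86235e+04
Step 3: Compute denominator: E * t^3 = 170 * 8^3 = 87040
Step 4: w0 = numerator / denominator = 6.86235e+04 / 87040 = 0.7884 um


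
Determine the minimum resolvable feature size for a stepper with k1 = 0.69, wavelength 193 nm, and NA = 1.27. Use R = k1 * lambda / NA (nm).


Step 1: Identify values: k1 = 0.69, lambda = 193 nm, NA = 1.27
Step 2: R = k1 * lambda / NA
R = 0.69 * 193 / 1.27
R = 104.9 nm


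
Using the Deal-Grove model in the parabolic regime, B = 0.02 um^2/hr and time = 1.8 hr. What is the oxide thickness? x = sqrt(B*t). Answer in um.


Step 1: Compute B*t = 0.02 * 1.8 = 0.036
Step 2: x = sqrt(0.036)
x = 0.19 um


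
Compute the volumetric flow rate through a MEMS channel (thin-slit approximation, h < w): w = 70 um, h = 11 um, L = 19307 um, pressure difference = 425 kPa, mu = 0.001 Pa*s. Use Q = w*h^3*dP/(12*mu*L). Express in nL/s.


Step 1: Convert all dimensions to SI (meters).
w = 70e-6 m, h = 11e-6 m, L = 19307e-6 m, dP = 425e3 Pa
Step 2: Q = w * h^3 * dP / (12 * mu * L)
Q = 70e-6 * (11e-6)^3 * 425e3 / (12 * 0.001 * 19307e-6) = 1.7091059e-10 m^3/s
Step 3: Convert Q from m^3/s to nL/s (1 m^3 = 1e12 nL, so multiply by 1e12).
Q = 170.911 nL/s


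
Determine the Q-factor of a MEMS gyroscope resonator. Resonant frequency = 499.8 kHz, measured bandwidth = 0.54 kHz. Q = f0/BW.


Step 1: Q = f0 / bandwidth
Step 2: Q = 499.8 / 0.54
Q = 925.6


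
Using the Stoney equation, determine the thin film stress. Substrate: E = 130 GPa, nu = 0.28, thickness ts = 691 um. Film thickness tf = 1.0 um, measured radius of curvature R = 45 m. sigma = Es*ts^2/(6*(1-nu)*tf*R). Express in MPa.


Step 1: Compute numerator: Es * ts^2 = 130 * 691^2 = 62072530 (GPa*um^2)
Step 2: Compute denominator (R in um): 6*(1-nu)*tf*R = 6*0.72*1.0*45e6 = 194400000.0 (um^2)
Step 3: sigma (GPa) = 62072530 / 194400000.0 = 3.19303e-01 GPa
Step 4: Convert to MPa (x1000): sigma = 319.3 MPa


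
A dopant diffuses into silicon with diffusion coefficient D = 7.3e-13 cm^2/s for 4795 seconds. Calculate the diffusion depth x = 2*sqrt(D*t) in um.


Step 1: Compute D*t = 7.3e-13 * 4795 = 3.50035e-09 cm^2
Step 2: sqrt(D*t) = 5.91638e-05 cm
Step 3: x = 2 * 5.91638e-05 cm = 1.183276e-04 cm
Step 4: Convert to um (1 cm = 1e4 um): x = 1.183 um


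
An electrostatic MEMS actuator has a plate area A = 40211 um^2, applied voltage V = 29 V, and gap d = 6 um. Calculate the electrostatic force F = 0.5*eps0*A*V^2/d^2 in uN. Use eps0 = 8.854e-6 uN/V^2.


Step 1: Identify parameters.
eps0 = 8.854e-6 uN/V^2, A = 40211 um^2, V = 29 V, d = 6 um
Step 2: Compute V^2 = 29^2 = 841
Step 3: Compute d^2 = 6^2 = 36
Step 4: F = 0.5 * 8.854e-6 * 40211 * 841 / 36
F = 4.159 uN


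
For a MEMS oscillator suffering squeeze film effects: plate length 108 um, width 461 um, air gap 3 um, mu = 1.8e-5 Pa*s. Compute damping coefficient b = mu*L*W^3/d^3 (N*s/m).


Step 1: Convert to SI.
L = 108e-6 m, W = 461e-6 m, d = 3e-6 m
Step 2: W^3 = (461e-6)^3 = 9.80e-11 m^3
Step 3: d^3 = (3e-6)^3 = 2.70e-17 m^3
Step 4: b = 1.8e-5 * 108e-6 * 9.80e-11 / 2.70e-17
b = 7.05e-03 N*s/m


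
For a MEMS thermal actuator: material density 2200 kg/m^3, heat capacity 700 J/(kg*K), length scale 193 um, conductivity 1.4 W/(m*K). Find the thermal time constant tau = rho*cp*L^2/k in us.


Step 1: Convert L to m: L = 193e-6 m
Step 2: L^2 = (193e-6)^2 = 3.7249e-08 m^2
Step 3: tau = 2200 * 700 * 3.7249e-08 / 1.4 = 4.09739e-02 s
Step 4: Convert to microseconds (multiply by 1e6).
tau = 40973.9 us


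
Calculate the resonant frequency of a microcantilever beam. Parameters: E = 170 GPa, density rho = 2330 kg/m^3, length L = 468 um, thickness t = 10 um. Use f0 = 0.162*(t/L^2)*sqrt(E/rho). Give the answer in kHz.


Step 1: Convert units to SI.
t_SI = 10e-6 m, L_SI = 468e-6 m
Step 2: Calculate sqrt(E/rho).
sqrt(170e9 / 2330) = 8541.74 m/s
Step 3: Compute f0.
f0 = 0.162 * 10e-6 / (468e-6)^2 * 8541.74 = 63178.6 Hz = 63.18 kHz
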